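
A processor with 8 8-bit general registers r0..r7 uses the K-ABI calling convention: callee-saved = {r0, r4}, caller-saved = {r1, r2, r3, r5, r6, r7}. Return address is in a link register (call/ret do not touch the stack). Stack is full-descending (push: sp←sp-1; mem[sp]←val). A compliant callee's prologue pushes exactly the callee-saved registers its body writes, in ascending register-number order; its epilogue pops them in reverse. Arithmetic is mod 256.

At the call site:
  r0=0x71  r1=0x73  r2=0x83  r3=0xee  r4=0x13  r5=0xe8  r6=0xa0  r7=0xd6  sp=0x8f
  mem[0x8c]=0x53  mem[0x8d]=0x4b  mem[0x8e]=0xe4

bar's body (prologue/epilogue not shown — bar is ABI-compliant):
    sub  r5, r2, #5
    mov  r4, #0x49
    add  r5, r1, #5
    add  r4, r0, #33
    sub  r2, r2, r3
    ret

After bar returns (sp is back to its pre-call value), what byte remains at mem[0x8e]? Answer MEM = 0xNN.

prologue: push r4 -> mem[0x8e]=0x13, sp=0x8e
body[0] sub  r5, r2, #5 -> r5=0x7e
body[1] mov  r4, #0x49 -> r4=0x49
body[2] add  r5, r1, #5 -> r5=0x78
body[3] add  r4, r0, #33 -> r4=0x92
body[4] sub  r2, r2, r3 -> r2=0x95
epilogue: pop r4=0x13, sp=0x8f
prologue pushed ['r4'] at ['0x8e']

MEM = 0x13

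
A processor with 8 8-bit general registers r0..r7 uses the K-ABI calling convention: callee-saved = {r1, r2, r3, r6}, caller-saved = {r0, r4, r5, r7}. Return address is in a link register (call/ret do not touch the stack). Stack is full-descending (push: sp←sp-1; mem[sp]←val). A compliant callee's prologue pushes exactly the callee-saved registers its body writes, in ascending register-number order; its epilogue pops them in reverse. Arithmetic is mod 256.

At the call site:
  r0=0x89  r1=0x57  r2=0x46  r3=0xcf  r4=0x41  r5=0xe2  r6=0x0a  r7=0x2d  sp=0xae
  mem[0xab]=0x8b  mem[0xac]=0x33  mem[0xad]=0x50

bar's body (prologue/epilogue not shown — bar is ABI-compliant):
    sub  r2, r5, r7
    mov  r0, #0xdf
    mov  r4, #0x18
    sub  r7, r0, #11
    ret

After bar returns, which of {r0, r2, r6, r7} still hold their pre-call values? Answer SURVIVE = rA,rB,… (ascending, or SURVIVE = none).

prologue: push r2 -> mem[0xad]=0x46, sp=0xad
body[0] sub  r2, r5, r7 -> r2=0xb5
body[1] mov  r0, #0xdf -> r0=0xdf
body[2] mov  r4, #0x18 -> r4=0x18
body[3] sub  r7, r0, #11 -> r7=0xd4
epilogue: pop r2=0x46, sp=0xae
r0: caller-saved, written=True
r2: callee-saved, written=True
r6: callee-saved, written=False
r7: caller-saved, written=True

SURVIVE = r2,r6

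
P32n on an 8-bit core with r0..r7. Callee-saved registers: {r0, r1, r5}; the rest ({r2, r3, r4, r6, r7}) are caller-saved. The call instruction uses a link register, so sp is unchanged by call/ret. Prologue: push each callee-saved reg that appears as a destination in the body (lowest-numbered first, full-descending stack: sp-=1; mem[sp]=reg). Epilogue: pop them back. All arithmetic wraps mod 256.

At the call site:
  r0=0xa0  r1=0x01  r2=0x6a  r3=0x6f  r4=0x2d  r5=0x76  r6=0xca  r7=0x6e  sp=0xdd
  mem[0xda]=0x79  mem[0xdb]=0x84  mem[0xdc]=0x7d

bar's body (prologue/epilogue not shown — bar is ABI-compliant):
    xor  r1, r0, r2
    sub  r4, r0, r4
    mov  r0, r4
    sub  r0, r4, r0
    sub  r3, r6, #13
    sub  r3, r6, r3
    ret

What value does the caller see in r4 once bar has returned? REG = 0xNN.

REG = 0x73

prologue: push r0 -> mem[0xdc]=0xa0, sp=0xdc
prologue: push r1 -> mem[0xdb]=0x01, sp=0xdb
body[0] xor  r1, r0, r2 -> r1=0xca
body[1] sub  r4, r0, r4 -> r4=0x73
body[2] mov  r0, r4 -> r0=0x73
body[3] sub  r0, r4, r0 -> r0=0x00
body[4] sub  r3, r6, #13 -> r3=0xbd
body[5] sub  r3, r6, r3 -> r3=0x0d
epilogue: pop r1=0x01, sp=0xdc
epilogue: pop r0=0xa0, sp=0xdd
r4 is caller-saved -> body value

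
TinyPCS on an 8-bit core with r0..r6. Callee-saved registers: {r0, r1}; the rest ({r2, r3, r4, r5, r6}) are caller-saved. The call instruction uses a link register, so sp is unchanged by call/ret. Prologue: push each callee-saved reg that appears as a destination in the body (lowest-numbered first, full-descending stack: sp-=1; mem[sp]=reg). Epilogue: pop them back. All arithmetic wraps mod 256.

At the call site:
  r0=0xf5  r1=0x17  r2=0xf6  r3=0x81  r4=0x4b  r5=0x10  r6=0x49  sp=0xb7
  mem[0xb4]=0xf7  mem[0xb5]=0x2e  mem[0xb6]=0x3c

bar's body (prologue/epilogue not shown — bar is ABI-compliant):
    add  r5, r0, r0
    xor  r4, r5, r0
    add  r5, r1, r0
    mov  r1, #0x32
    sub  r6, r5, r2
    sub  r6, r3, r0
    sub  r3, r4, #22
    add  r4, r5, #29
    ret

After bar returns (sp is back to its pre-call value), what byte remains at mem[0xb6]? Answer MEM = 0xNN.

MEM = 0x17

prologue: push r1 -> mem[0xb6]=0x17, sp=0xb6
body[0] add  r5, r0, r0 -> r5=0xea
body[1] xor  r4, r5, r0 -> r4=0x1f
body[2] add  r5, r1, r0 -> r5=0x0c
body[3] mov  r1, #0x32 -> r1=0x32
body[4] sub  r6, r5, r2 -> r6=0x16
body[5] sub  r6, r3, r0 -> r6=0x8c
body[6] sub  r3, r4, #22 -> r3=0x09
body[7] add  r4, r5, #29 -> r4=0x29
epilogue: pop r1=0x17, sp=0xb7
prologue pushed ['r1'] at ['0xb6']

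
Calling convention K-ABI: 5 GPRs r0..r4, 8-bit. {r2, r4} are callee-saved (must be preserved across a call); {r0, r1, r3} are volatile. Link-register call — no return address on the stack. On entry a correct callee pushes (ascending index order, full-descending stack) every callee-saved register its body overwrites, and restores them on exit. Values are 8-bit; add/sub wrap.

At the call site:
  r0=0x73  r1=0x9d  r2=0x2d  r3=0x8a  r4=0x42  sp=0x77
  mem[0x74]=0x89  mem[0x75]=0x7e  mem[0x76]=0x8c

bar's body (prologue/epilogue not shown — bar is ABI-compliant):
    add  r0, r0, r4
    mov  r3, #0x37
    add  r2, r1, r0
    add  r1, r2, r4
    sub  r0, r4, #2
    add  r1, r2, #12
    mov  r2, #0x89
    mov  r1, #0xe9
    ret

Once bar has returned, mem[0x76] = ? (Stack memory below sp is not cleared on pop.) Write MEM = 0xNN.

MEM = 0x2d

prologue: push r2 -> mem[0x76]=0x2d, sp=0x76
body[0] add  r0, r0, r4 -> r0=0xb5
body[1] mov  r3, #0x37 -> r3=0x37
body[2] add  r2, r1, r0 -> r2=0x52
body[3] add  r1, r2, r4 -> r1=0x94
body[4] sub  r0, r4, #2 -> r0=0x40
body[5] add  r1, r2, #12 -> r1=0x5e
body[6] mov  r2, #0x89 -> r2=0x89
body[7] mov  r1, #0xe9 -> r1=0xe9
epilogue: pop r2=0x2d, sp=0x77
prologue pushed ['r2'] at ['0x76']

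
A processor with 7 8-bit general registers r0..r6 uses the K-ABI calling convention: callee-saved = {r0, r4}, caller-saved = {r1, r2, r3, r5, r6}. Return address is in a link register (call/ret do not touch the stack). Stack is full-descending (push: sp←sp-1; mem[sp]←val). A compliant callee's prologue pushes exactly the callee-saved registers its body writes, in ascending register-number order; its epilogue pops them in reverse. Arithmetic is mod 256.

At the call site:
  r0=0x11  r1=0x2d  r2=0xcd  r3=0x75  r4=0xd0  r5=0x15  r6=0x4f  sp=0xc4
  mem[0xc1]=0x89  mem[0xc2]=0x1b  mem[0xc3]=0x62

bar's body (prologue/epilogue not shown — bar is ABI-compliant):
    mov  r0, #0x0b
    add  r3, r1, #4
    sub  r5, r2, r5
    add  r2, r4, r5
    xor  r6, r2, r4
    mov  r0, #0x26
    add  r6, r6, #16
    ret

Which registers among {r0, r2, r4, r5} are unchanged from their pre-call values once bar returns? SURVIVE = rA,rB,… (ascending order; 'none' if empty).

prologue: push r0 -> mem[0xc3]=0x11, sp=0xc3
body[0] mov  r0, #0x0b -> r0=0x0b
body[1] add  r3, r1, #4 -> r3=0x31
body[2] sub  r5, r2, r5 -> r5=0xb8
body[3] add  r2, r4, r5 -> r2=0x88
body[4] xor  r6, r2, r4 -> r6=0x58
body[5] mov  r0, #0x26 -> r0=0x26
body[6] add  r6, r6, #16 -> r6=0x68
epilogue: pop r0=0x11, sp=0xc4
r0: callee-saved, written=True
r2: caller-saved, written=True
r4: callee-saved, written=False
r5: caller-saved, written=True

SURVIVE = r0,r4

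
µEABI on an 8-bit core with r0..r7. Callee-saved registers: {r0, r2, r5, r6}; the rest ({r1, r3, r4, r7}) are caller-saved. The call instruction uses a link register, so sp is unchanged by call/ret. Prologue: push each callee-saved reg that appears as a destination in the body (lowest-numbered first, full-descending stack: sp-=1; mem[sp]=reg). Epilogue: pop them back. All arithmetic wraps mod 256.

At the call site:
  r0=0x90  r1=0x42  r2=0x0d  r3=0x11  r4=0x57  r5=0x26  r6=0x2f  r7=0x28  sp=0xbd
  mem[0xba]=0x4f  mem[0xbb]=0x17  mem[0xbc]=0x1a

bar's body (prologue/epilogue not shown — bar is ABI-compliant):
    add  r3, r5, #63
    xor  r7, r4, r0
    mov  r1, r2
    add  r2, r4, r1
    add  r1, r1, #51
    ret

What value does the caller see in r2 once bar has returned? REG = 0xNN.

prologue: push r2 -> mem[0xbc]=0x0d, sp=0xbc
body[0] add  r3, r5, #63 -> r3=0x65
body[1] xor  r7, r4, r0 -> r7=0xc7
body[2] mov  r1, r2 -> r1=0x0d
body[3] add  r2, r4, r1 -> r2=0x64
body[4] add  r1, r1, #51 -> r1=0x40
epilogue: pop r2=0x0d, sp=0xbd
r2 is callee-saved -> restored

REG = 0x0d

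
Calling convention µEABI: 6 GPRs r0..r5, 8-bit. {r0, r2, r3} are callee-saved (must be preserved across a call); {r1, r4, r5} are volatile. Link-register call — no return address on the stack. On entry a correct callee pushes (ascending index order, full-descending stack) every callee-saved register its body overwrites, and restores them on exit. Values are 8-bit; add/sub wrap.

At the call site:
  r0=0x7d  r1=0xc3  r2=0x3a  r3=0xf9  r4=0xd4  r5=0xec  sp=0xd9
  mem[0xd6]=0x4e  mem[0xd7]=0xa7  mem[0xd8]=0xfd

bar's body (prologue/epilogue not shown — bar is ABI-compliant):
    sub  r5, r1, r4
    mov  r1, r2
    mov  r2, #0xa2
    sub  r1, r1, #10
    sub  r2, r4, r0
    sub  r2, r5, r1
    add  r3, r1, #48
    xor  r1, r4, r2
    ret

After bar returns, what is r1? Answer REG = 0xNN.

REG = 0x6b

prologue: push r2 -> mem[0xd8]=0x3a, sp=0xd8
prologue: push r3 -> mem[0xd7]=0xf9, sp=0xd7
body[0] sub  r5, r1, r4 -> r5=0xef
body[1] mov  r1, r2 -> r1=0x3a
body[2] mov  r2, #0xa2 -> r2=0xa2
body[3] sub  r1, r1, #10 -> r1=0x30
body[4] sub  r2, r4, r0 -> r2=0x57
body[5] sub  r2, r5, r1 -> r2=0xbf
body[6] add  r3, r1, #48 -> r3=0x60
body[7] xor  r1, r4, r2 -> r1=0x6b
epilogue: pop r3=0xf9, sp=0xd8
epilogue: pop r2=0x3a, sp=0xd9
r1 is caller-saved -> body value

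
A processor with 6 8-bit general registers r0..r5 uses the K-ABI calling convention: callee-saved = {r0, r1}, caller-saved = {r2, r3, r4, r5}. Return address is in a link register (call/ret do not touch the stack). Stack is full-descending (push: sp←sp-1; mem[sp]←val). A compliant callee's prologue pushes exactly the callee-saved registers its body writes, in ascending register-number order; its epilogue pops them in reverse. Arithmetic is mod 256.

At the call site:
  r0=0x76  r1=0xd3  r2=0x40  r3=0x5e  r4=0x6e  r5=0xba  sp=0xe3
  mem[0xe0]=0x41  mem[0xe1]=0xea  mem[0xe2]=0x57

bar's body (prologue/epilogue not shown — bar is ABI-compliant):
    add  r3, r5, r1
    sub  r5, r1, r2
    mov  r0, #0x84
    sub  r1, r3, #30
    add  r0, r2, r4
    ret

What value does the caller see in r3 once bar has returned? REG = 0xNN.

prologue: push r0 -> mem[0xe2]=0x76, sp=0xe2
prologue: push r1 -> mem[0xe1]=0xd3, sp=0xe1
body[0] add  r3, r5, r1 -> r3=0x8d
body[1] sub  r5, r1, r2 -> r5=0x93
body[2] mov  r0, #0x84 -> r0=0x84
body[3] sub  r1, r3, #30 -> r1=0x6f
body[4] add  r0, r2, r4 -> r0=0xae
epilogue: pop r1=0xd3, sp=0xe2
epilogue: pop r0=0x76, sp=0xe3
r3 is caller-saved -> body value

REG = 0x8d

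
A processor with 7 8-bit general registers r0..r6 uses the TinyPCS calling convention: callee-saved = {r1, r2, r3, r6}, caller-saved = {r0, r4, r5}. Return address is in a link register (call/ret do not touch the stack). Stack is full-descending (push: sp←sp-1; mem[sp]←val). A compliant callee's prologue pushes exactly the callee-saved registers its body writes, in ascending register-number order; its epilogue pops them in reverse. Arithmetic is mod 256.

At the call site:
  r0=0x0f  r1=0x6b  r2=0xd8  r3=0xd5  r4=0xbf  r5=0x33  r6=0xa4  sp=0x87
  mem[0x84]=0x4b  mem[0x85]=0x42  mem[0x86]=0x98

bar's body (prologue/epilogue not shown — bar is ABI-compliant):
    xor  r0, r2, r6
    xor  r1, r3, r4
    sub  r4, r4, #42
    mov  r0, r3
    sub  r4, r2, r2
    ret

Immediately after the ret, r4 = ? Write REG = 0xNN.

prologue: push r1 -> mem[0x86]=0x6b, sp=0x86
body[0] xor  r0, r2, r6 -> r0=0x7c
body[1] xor  r1, r3, r4 -> r1=0x6a
body[2] sub  r4, r4, #42 -> r4=0x95
body[3] mov  r0, r3 -> r0=0xd5
body[4] sub  r4, r2, r2 -> r4=0x00
epilogue: pop r1=0x6b, sp=0x87
r4 is caller-saved -> body value

REG = 0x00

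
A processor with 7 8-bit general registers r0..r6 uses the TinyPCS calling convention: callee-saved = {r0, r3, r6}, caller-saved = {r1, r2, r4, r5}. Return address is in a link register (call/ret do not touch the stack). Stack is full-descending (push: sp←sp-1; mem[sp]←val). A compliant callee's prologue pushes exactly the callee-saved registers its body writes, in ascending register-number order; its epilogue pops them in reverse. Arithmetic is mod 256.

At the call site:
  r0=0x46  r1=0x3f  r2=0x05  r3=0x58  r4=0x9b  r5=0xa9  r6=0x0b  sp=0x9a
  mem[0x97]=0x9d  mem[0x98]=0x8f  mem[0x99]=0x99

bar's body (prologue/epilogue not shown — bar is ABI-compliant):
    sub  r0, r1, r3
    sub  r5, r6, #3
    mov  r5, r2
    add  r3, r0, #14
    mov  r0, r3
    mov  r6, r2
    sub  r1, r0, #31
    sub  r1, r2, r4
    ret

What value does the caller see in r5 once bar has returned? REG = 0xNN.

prologue: push r0 → mem[0x99]=0x46, sp=0x99
prologue: push r3 → mem[0x98]=0x58, sp=0x98
prologue: push r6 → mem[0x97]=0x0b, sp=0x97
body[0] sub  r0, r1, r3 → r0=0xe7
body[1] sub  r5, r6, #3 → r5=0x08
body[2] mov  r5, r2 → r5=0x05
body[3] add  r3, r0, #14 → r3=0xf5
body[4] mov  r0, r3 → r0=0xf5
body[5] mov  r6, r2 → r6=0x05
body[6] sub  r1, r0, #31 → r1=0xd6
body[7] sub  r1, r2, r4 → r1=0x6a
epilogue: pop r6=0x0b, sp=0x98
epilogue: pop r3=0x58, sp=0x99
epilogue: pop r0=0x46, sp=0x9a
r5 is caller-saved → body value

REG = 0x05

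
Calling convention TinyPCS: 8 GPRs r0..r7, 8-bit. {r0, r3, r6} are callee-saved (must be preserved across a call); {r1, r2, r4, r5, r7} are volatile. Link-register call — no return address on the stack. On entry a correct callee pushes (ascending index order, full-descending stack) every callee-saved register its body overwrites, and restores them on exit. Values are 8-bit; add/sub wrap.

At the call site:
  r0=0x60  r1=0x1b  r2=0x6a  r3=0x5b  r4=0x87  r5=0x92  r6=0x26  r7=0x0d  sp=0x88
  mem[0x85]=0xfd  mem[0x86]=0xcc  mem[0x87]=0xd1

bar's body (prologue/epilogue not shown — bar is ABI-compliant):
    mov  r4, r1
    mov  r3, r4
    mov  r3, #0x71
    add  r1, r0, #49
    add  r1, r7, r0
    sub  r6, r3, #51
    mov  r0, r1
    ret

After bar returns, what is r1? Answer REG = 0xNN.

prologue: push r0 -> mem[0x87]=0x60, sp=0x87
prologue: push r3 -> mem[0x86]=0x5b, sp=0x86
prologue: push r6 -> mem[0x85]=0x26, sp=0x85
body[0] mov  r4, r1 -> r4=0x1b
body[1] mov  r3, r4 -> r3=0x1b
body[2] mov  r3, #0x71 -> r3=0x71
body[3] add  r1, r0, #49 -> r1=0x91
body[4] add  r1, r7, r0 -> r1=0x6d
body[5] sub  r6, r3, #51 -> r6=0x3e
body[6] mov  r0, r1 -> r0=0x6d
epilogue: pop r6=0x26, sp=0x86
epilogue: pop r3=0x5b, sp=0x87
epilogue: pop r0=0x60, sp=0x88
r1 is caller-saved -> body value

REG = 0x6d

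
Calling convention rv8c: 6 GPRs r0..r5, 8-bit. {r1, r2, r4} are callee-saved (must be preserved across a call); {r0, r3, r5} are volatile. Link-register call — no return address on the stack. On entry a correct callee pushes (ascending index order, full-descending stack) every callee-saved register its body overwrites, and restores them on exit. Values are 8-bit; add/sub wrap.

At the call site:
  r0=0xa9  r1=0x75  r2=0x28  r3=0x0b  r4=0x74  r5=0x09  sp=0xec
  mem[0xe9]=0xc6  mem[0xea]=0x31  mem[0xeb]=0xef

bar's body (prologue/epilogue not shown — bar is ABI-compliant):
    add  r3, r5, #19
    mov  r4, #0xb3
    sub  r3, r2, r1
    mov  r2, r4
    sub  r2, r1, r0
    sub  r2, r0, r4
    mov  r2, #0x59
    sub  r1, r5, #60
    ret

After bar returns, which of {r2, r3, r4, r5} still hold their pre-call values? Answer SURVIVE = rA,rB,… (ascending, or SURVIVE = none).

SURVIVE = r2,r4,r5

prologue: push r1 -> mem[0xeb]=0x75, sp=0xeb
prologue: push r2 -> mem[0xea]=0x28, sp=0xea
prologue: push r4 -> mem[0xe9]=0x74, sp=0xe9
body[0] add  r3, r5, #19 -> r3=0x1c
body[1] mov  r4, #0xb3 -> r4=0xb3
body[2] sub  r3, r2, r1 -> r3=0xb3
body[3] mov  r2, r4 -> r2=0xb3
body[4] sub  r2, r1, r0 -> r2=0xcc
body[5] sub  r2, r0, r4 -> r2=0xf6
body[6] mov  r2, #0x59 -> r2=0x59
body[7] sub  r1, r5, #60 -> r1=0xcd
epilogue: pop r4=0x74, sp=0xea
epilogue: pop r2=0x28, sp=0xeb
epilogue: pop r1=0x75, sp=0xec
r2: callee-saved, written=True
r3: caller-saved, written=True
r4: callee-saved, written=True
r5: caller-saved, written=False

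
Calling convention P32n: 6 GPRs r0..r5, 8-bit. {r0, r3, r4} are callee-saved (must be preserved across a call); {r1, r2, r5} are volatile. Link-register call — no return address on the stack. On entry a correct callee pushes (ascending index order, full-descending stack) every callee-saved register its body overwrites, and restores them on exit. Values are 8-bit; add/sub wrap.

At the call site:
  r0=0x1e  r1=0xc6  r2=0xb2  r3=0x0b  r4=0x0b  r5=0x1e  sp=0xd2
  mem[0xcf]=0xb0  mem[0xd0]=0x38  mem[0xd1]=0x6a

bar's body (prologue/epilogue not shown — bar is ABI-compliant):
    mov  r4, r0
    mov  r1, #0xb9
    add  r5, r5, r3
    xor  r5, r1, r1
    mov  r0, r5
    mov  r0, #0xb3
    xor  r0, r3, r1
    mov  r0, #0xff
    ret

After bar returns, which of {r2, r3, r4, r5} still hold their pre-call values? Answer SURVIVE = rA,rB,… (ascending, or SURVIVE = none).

SURVIVE = r2,r3,r4

prologue: push r0 -> mem[0xd1]=0x1e, sp=0xd1
prologue: push r4 -> mem[0xd0]=0x0b, sp=0xd0
body[0] mov  r4, r0 -> r4=0x1e
body[1] mov  r1, #0xb9 -> r1=0xb9
body[2] add  r5, r5, r3 -> r5=0x29
body[3] xor  r5, r1, r1 -> r5=0x00
body[4] mov  r0, r5 -> r0=0x00
body[5] mov  r0, #0xb3 -> r0=0xb3
body[6] xor  r0, r3, r1 -> r0=0xb2
body[7] mov  r0, #0xff -> r0=0xff
epilogue: pop r4=0x0b, sp=0xd1
epilogue: pop r0=0x1e, sp=0xd2
r2: caller-saved, written=False
r3: callee-saved, written=False
r4: callee-saved, written=True
r5: caller-saved, written=True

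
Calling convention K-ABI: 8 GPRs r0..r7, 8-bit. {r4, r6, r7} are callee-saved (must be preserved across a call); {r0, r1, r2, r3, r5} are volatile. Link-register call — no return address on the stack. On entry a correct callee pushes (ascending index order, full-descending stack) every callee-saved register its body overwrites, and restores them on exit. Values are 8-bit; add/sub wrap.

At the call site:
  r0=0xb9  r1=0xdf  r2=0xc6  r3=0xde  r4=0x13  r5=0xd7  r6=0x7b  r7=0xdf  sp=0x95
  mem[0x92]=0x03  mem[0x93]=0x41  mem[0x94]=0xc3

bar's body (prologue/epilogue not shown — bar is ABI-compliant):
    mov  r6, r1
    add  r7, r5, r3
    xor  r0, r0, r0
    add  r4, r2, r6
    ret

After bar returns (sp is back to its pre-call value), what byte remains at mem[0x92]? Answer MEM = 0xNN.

prologue: push r4 → mem[0x94]=0x13, sp=0x94
prologue: push r6 → mem[0x93]=0x7b, sp=0x93
prologue: push r7 → mem[0x92]=0xdf, sp=0x92
body[0] mov  r6, r1 → r6=0xdf
body[1] add  r7, r5, r3 → r7=0xb5
body[2] xor  r0, r0, r0 → r0=0x00
body[3] add  r4, r2, r6 → r4=0xa5
epilogue: pop r7=0xdf, sp=0x93
epilogue: pop r6=0x7b, sp=0x94
epilogue: pop r4=0x13, sp=0x95
prologue pushed ['r4', 'r6', 'r7'] at ['0x94', '0x93', '0x92']

MEM = 0xdf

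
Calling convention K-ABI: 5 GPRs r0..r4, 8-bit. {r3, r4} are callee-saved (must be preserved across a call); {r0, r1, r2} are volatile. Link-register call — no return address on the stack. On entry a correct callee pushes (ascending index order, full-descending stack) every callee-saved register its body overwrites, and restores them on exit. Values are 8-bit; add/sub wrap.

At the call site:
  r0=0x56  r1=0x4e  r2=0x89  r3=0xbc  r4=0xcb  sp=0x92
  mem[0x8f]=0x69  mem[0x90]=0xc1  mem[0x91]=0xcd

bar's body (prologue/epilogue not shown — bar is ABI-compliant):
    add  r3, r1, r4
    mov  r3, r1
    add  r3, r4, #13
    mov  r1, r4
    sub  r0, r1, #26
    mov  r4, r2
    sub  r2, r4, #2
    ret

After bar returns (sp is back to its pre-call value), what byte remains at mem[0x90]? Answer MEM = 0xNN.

prologue: push r3 -> mem[0x91]=0xbc, sp=0x91
prologue: push r4 -> mem[0x90]=0xcb, sp=0x90
body[0] add  r3, r1, r4 -> r3=0x19
body[1] mov  r3, r1 -> r3=0x4e
body[2] add  r3, r4, #13 -> r3=0xd8
body[3] mov  r1, r4 -> r1=0xcb
body[4] sub  r0, r1, #26 -> r0=0xb1
body[5] mov  r4, r2 -> r4=0x89
body[6] sub  r2, r4, #2 -> r2=0x87
epilogue: pop r4=0xcb, sp=0x91
epilogue: pop r3=0xbc, sp=0x92
prologue pushed ['r3', 'r4'] at ['0x91', '0x90']

MEM = 0xcb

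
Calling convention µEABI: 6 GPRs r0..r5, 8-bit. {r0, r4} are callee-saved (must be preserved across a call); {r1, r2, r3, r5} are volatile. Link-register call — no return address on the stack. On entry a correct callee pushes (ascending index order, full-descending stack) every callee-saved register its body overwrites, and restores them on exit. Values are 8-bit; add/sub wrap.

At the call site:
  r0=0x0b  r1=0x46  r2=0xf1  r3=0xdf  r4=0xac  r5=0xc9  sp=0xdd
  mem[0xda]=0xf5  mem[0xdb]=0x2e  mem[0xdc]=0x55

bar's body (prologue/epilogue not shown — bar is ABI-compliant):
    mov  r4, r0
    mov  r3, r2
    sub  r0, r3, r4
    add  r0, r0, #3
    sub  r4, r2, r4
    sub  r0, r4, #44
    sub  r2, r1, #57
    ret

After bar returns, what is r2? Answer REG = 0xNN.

prologue: push r0 → mem[0xdc]=0x0b, sp=0xdc
prologue: push r4 → mem[0xdb]=0xac, sp=0xdb
body[0] mov  r4, r0 → r4=0x0b
body[1] mov  r3, r2 → r3=0xf1
body[2] sub  r0, r3, r4 → r0=0xe6
body[3] add  r0, r0, #3 → r0=0xe9
body[4] sub  r4, r2, r4 → r4=0xe6
body[5] sub  r0, r4, #44 → r0=0xba
body[6] sub  r2, r1, #57 → r2=0x0d
epilogue: pop r4=0xac, sp=0xdc
epilogue: pop r0=0x0b, sp=0xdd
r2 is caller-saved → body value

REG = 0x0d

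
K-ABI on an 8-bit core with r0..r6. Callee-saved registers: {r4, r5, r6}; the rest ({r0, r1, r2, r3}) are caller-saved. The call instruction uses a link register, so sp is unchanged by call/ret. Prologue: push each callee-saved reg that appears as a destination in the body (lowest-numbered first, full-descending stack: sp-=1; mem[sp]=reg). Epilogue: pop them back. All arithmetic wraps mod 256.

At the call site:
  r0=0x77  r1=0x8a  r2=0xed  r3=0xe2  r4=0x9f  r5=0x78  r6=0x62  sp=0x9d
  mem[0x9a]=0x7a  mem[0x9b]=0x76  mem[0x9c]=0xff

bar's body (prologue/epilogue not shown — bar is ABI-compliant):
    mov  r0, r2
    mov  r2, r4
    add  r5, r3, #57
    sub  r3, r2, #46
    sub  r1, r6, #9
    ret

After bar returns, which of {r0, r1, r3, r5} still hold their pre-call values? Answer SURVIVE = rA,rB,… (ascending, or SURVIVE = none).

SURVIVE = r5

prologue: push r5 -> mem[0x9c]=0x78, sp=0x9c
body[0] mov  r0, r2 -> r0=0xed
body[1] mov  r2, r4 -> r2=0x9f
body[2] add  r5, r3, #57 -> r5=0x1b
body[3] sub  r3, r2, #46 -> r3=0x71
body[4] sub  r1, r6, #9 -> r1=0x59
epilogue: pop r5=0x78, sp=0x9d
r0: caller-saved, written=True
r1: caller-saved, written=True
r3: caller-saved, written=True
r5: callee-saved, written=True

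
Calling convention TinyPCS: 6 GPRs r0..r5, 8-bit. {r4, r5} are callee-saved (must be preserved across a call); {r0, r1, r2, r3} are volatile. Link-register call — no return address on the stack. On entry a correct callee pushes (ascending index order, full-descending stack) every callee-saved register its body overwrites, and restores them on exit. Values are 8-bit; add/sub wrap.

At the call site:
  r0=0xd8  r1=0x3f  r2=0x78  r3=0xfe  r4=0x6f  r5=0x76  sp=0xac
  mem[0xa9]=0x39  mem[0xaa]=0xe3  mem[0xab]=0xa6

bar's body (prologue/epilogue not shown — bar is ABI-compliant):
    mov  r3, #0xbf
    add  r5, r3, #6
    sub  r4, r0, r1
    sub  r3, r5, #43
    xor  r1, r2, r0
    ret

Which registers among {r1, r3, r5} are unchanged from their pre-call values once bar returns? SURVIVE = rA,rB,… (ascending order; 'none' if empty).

SURVIVE = r5

prologue: push r4 -> mem[0xab]=0x6f, sp=0xab
prologue: push r5 -> mem[0xaa]=0x76, sp=0xaa
body[0] mov  r3, #0xbf -> r3=0xbf
body[1] add  r5, r3, #6 -> r5=0xc5
body[2] sub  r4, r0, r1 -> r4=0x99
body[3] sub  r3, r5, #43 -> r3=0x9a
body[4] xor  r1, r2, r0 -> r1=0xa0
epilogue: pop r5=0x76, sp=0xab
epilogue: pop r4=0x6f, sp=0xac
r1: caller-saved, written=True
r3: caller-saved, written=True
r5: callee-saved, written=True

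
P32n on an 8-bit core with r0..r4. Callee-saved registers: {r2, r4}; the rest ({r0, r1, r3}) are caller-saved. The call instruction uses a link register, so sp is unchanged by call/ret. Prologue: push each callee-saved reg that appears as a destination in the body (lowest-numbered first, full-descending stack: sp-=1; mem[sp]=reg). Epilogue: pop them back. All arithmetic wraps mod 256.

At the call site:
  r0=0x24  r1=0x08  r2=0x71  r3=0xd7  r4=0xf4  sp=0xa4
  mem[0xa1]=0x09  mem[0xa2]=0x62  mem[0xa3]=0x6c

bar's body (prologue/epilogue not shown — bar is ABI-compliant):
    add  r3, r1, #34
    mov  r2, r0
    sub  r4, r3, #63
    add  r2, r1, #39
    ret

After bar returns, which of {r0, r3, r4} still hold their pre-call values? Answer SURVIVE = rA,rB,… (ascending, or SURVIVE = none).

prologue: push r2 -> mem[0xa3]=0x71, sp=0xa3
prologue: push r4 -> mem[0xa2]=0xf4, sp=0xa2
body[0] add  r3, r1, #34 -> r3=0x2a
body[1] mov  r2, r0 -> r2=0x24
body[2] sub  r4, r3, #63 -> r4=0xeb
body[3] add  r2, r1, #39 -> r2=0x2f
epilogue: pop r4=0xf4, sp=0xa3
epilogue: pop r2=0x71, sp=0xa4
r0: caller-saved, written=False
r3: caller-saved, written=True
r4: callee-saved, written=True

SURVIVE = r0,r4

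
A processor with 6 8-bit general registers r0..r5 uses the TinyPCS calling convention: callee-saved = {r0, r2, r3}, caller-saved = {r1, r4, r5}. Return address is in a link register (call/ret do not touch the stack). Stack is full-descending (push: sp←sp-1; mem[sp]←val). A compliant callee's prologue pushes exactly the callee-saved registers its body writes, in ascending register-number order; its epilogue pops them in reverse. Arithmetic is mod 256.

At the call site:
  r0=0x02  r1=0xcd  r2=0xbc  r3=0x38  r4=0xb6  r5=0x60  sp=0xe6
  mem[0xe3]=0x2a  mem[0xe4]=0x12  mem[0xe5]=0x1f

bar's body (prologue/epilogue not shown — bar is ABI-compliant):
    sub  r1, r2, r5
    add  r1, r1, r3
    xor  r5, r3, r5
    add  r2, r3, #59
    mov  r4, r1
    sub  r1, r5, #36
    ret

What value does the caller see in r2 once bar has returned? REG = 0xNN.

REG = 0xbc

prologue: push r2 → mem[0xe5]=0xbc, sp=0xe5
body[0] sub  r1, r2, r5 → r1=0x5c
body[1] add  r1, r1, r3 → r1=0x94
body[2] xor  r5, r3, r5 → r5=0x58
body[3] add  r2, r3, #59 → r2=0x73
body[4] mov  r4, r1 → r4=0x94
body[5] sub  r1, r5, #36 → r1=0x34
epilogue: pop r2=0xbc, sp=0xe6
r2 is callee-saved → restored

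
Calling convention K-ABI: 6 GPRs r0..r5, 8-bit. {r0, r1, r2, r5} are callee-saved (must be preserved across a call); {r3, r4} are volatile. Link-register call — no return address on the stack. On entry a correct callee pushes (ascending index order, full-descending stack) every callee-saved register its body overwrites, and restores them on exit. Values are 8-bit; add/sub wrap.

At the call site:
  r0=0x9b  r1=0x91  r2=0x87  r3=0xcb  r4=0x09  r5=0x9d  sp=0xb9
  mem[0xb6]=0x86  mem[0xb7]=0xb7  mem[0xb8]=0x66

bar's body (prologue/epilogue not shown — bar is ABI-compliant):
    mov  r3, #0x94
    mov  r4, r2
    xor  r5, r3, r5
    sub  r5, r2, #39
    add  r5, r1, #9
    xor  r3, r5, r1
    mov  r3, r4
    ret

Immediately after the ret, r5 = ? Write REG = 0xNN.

REG = 0x9d

prologue: push r5 → mem[0xb8]=0x9d, sp=0xb8
body[0] mov  r3, #0x94 → r3=0x94
body[1] mov  r4, r2 → r4=0x87
body[2] xor  r5, r3, r5 → r5=0x09
body[3] sub  r5, r2, #39 → r5=0x60
body[4] add  r5, r1, #9 → r5=0x9a
body[5] xor  r3, r5, r1 → r3=0x0b
body[6] mov  r3, r4 → r3=0x87
epilogue: pop r5=0x9d, sp=0xb9
r5 is callee-saved → restored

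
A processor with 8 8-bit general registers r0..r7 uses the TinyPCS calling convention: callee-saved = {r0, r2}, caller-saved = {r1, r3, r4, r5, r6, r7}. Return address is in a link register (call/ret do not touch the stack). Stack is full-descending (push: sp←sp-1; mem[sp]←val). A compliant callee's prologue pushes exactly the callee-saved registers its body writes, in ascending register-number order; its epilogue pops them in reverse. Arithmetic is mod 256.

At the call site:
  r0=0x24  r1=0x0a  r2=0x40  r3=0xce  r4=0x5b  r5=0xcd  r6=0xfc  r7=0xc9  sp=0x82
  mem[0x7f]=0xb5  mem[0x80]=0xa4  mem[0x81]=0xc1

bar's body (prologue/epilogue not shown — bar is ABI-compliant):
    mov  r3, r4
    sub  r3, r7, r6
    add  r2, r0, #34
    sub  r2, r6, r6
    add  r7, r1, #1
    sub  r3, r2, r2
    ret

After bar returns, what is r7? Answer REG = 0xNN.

prologue: push r2 -> mem[0x81]=0x40, sp=0x81
body[0] mov  r3, r4 -> r3=0x5b
body[1] sub  r3, r7, r6 -> r3=0xcd
body[2] add  r2, r0, #34 -> r2=0x46
body[3] sub  r2, r6, r6 -> r2=0x00
body[4] add  r7, r1, #1 -> r7=0x0b
body[5] sub  r3, r2, r2 -> r3=0x00
epilogue: pop r2=0x40, sp=0x82
r7 is caller-saved -> body value

REG = 0x0b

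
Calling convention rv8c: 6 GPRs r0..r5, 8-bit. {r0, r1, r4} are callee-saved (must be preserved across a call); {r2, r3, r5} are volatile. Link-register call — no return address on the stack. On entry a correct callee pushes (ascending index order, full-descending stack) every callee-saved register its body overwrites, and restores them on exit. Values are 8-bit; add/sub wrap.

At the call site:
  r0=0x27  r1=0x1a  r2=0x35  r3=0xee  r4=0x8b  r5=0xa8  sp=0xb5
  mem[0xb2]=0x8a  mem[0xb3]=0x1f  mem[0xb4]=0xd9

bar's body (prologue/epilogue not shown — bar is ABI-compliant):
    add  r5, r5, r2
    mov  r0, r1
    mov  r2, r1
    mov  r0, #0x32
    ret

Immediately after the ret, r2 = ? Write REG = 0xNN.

REG = 0x1a

prologue: push r0 → mem[0xb4]=0x27, sp=0xb4
body[0] add  r5, r5, r2 → r5=0xdd
body[1] mov  r0, r1 → r0=0x1a
body[2] mov  r2, r1 → r2=0x1a
body[3] mov  r0, #0x32 → r0=0x32
epilogue: pop r0=0x27, sp=0xb5
r2 is caller-saved → body value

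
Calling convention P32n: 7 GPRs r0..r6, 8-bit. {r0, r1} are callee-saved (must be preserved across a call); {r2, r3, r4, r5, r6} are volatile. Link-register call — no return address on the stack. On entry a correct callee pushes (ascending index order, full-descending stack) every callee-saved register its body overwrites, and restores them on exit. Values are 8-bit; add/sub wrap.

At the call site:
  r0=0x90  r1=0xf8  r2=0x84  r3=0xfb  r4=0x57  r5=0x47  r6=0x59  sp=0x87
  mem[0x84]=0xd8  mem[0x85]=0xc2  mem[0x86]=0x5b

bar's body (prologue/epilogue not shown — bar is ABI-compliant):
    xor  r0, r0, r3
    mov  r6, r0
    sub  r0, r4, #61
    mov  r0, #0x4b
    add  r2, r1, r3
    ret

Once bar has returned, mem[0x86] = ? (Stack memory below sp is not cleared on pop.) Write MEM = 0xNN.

MEM = 0x90

prologue: push r0 -> mem[0x86]=0x90, sp=0x86
body[0] xor  r0, r0, r3 -> r0=0x6b
body[1] mov  r6, r0 -> r6=0x6b
body[2] sub  r0, r4, #61 -> r0=0x1a
body[3] mov  r0, #0x4b -> r0=0x4b
body[4] add  r2, r1, r3 -> r2=0xf3
epilogue: pop r0=0x90, sp=0x87
prologue pushed ['r0'] at ['0x86']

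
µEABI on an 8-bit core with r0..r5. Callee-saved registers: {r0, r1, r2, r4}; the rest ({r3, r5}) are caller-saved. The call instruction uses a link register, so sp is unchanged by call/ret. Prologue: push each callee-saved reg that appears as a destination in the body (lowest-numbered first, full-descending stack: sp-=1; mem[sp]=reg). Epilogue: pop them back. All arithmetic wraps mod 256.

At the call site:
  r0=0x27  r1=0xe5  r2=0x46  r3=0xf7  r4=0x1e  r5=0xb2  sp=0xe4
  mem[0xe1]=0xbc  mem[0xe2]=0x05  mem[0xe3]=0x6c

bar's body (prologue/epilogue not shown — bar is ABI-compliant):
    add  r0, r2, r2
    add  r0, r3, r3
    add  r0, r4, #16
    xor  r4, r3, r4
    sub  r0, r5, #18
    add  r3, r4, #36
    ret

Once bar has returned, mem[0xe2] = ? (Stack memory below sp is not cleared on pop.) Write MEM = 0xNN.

prologue: push r0 -> mem[0xe3]=0x27, sp=0xe3
prologue: push r4 -> mem[0xe2]=0x1e, sp=0xe2
body[0] add  r0, r2, r2 -> r0=0x8c
body[1] add  r0, r3, r3 -> r0=0xee
body[2] add  r0, r4, #16 -> r0=0x2e
body[3] xor  r4, r3, r4 -> r4=0xe9
body[4] sub  r0, r5, #18 -> r0=0xa0
body[5] add  r3, r4, #36 -> r3=0x0d
epilogue: pop r4=0x1e, sp=0xe3
epilogue: pop r0=0x27, sp=0xe4
prologue pushed ['r0', 'r4'] at ['0xe3', '0xe2']

MEM = 0x1e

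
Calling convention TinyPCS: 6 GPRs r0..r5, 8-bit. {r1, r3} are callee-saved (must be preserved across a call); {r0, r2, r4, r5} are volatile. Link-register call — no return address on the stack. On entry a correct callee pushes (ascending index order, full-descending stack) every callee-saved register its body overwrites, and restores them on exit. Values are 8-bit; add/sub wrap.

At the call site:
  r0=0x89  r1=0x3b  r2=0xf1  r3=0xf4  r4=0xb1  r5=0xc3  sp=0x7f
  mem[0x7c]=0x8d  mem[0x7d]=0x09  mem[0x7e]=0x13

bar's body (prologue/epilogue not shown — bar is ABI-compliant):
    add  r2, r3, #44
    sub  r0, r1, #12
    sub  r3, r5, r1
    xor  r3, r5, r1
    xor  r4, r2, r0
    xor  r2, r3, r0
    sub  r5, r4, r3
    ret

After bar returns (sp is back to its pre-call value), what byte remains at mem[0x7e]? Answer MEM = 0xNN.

prologue: push r3 -> mem[0x7e]=0xf4, sp=0x7e
body[0] add  r2, r3, #44 -> r2=0x20
body[1] sub  r0, r1, #12 -> r0=0x2f
body[2] sub  r3, r5, r1 -> r3=0x88
body[3] xor  r3, r5, r1 -> r3=0xf8
body[4] xor  r4, r2, r0 -> r4=0x0f
body[5] xor  r2, r3, r0 -> r2=0xd7
body[6] sub  r5, r4, r3 -> r5=0x17
epilogue: pop r3=0xf4, sp=0x7f
prologue pushed ['r3'] at ['0x7e']

MEM = 0xf4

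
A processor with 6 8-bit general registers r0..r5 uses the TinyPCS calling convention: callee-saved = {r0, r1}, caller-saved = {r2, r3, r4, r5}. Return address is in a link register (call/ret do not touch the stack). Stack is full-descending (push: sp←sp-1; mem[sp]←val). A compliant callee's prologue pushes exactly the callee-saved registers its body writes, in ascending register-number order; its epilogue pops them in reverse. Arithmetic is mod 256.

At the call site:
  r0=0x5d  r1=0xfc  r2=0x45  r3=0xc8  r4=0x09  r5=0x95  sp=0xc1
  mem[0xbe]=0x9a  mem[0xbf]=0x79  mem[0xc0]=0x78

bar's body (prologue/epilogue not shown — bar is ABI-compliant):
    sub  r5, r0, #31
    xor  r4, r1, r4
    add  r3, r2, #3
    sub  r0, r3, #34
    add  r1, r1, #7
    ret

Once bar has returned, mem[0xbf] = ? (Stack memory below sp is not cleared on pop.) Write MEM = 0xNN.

prologue: push r0 -> mem[0xc0]=0x5d, sp=0xc0
prologue: push r1 -> mem[0xbf]=0xfc, sp=0xbf
body[0] sub  r5, r0, #31 -> r5=0x3e
body[1] xor  r4, r1, r4 -> r4=0xf5
body[2] add  r3, r2, #3 -> r3=0x48
body[3] sub  r0, r3, #34 -> r0=0x26
body[4] add  r1, r1, #7 -> r1=0x03
epilogue: pop r1=0xfc, sp=0xc0
epilogue: pop r0=0x5d, sp=0xc1
prologue pushed ['r0', 'r1'] at ['0xc0', '0xbf']

MEM = 0xfc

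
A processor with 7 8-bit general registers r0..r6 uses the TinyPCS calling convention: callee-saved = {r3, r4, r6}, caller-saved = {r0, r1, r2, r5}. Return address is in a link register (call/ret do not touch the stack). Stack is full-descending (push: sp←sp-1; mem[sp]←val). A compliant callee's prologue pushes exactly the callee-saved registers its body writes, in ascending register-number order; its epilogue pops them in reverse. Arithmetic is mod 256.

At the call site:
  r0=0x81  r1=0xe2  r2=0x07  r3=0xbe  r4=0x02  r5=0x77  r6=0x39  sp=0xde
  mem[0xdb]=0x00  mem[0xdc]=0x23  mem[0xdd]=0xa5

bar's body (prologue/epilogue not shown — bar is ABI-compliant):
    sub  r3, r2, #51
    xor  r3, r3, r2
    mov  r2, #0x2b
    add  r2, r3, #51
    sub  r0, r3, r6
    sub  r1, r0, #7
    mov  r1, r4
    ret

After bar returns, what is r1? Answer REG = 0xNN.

REG = 0x02

prologue: push r3 → mem[0xdd]=0xbe, sp=0xdd
body[0] sub  r3, r2, #51 → r3=0xd4
body[1] xor  r3, r3, r2 → r3=0xd3
body[2] mov  r2, #0x2b → r2=0x2b
body[3] add  r2, r3, #51 → r2=0x06
body[4] sub  r0, r3, r6 → r0=0x9a
body[5] sub  r1, r0, #7 → r1=0x93
body[6] mov  r1, r4 → r1=0x02
epilogue: pop r3=0xbe, sp=0xde
r1 is caller-saved → body value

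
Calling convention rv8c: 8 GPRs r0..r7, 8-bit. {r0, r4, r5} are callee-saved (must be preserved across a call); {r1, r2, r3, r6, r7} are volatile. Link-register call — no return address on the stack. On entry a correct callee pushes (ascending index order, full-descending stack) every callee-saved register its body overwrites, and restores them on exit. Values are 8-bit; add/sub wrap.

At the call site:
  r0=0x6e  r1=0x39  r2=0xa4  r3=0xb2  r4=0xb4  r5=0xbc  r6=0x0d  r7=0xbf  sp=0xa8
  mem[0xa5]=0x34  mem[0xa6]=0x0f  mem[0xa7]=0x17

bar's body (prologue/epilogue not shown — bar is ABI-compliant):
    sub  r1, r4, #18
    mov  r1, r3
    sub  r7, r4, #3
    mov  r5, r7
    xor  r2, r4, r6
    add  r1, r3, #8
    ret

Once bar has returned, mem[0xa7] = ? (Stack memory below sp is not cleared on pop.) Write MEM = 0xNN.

MEM = 0xbc

prologue: push r5 -> mem[0xa7]=0xbc, sp=0xa7
body[0] sub  r1, r4, #18 -> r1=0xa2
body[1] mov  r1, r3 -> r1=0xb2
body[2] sub  r7, r4, #3 -> r7=0xb1
body[3] mov  r5, r7 -> r5=0xb1
body[4] xor  r2, r4, r6 -> r2=0xb9
body[5] add  r1, r3, #8 -> r1=0xba
epilogue: pop r5=0xbc, sp=0xa8
prologue pushed ['r5'] at ['0xa7']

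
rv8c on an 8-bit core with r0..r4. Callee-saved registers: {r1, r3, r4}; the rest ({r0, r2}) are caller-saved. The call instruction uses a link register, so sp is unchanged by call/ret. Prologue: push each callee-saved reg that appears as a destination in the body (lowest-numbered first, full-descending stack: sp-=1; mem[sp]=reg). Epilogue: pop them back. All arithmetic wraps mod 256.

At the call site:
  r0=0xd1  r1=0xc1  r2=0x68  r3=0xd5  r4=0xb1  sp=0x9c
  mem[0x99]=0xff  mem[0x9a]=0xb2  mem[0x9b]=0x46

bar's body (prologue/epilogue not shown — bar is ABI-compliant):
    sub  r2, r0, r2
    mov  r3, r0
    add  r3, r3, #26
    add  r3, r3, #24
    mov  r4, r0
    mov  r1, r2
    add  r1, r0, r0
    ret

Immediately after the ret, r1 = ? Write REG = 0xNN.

REG = 0xc1

prologue: push r1 -> mem[0x9b]=0xc1, sp=0x9b
prologue: push r3 -> mem[0x9a]=0xd5, sp=0x9a
prologue: push r4 -> mem[0x99]=0xb1, sp=0x99
body[0] sub  r2, r0, r2 -> r2=0x69
body[1] mov  r3, r0 -> r3=0xd1
body[2] add  r3, r3, #26 -> r3=0xeb
body[3] add  r3, r3, #24 -> r3=0x03
body[4] mov  r4, r0 -> r4=0xd1
body[5] mov  r1, r2 -> r1=0x69
body[6] add  r1, r0, r0 -> r1=0xa2
epilogue: pop r4=0xb1, sp=0x9a
epilogue: pop r3=0xd5, sp=0x9b
epilogue: pop r1=0xc1, sp=0x9c
r1 is callee-saved -> restored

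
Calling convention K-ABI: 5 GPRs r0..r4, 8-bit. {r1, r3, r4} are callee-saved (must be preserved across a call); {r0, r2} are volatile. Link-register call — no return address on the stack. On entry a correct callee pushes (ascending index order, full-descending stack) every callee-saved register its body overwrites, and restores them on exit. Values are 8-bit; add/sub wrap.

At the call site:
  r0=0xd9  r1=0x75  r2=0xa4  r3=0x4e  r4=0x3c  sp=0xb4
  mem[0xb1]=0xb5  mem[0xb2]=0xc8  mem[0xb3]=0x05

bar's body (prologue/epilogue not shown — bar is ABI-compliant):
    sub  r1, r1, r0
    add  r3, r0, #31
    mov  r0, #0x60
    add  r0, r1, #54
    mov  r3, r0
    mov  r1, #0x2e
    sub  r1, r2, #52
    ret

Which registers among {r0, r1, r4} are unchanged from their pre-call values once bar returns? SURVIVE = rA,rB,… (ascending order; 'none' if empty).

prologue: push r1 → mem[0xb3]=0x75, sp=0xb3
prologue: push r3 → mem[0xb2]=0x4e, sp=0xb2
body[0] sub  r1, r1, r0 → r1=0x9c
body[1] add  r3, r0, #31 → r3=0xf8
body[2] mov  r0, #0x60 → r0=0x60
body[3] add  r0, r1, #54 → r0=0xd2
body[4] mov  r3, r0 → r3=0xd2
body[5] mov  r1, #0x2e → r1=0x2e
body[6] sub  r1, r2, #52 → r1=0x70
epilogue: pop r3=0x4e, sp=0xb3
epilogue: pop r1=0x75, sp=0xb4
r0: caller-saved, written=True
r1: callee-saved, written=True
r4: callee-saved, written=False

SURVIVE = r1,r4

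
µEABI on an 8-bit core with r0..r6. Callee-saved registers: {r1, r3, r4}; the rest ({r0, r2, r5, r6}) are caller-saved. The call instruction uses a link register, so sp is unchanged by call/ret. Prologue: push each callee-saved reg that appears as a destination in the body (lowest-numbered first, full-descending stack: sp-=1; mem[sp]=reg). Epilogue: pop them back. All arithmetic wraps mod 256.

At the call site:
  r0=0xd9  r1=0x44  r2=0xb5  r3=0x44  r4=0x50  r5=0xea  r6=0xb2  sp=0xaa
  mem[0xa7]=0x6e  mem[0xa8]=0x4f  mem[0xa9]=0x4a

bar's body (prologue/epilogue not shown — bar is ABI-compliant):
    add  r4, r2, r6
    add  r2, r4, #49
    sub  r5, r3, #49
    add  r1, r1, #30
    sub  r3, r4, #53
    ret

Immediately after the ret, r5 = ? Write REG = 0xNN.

prologue: push r1 → mem[0xa9]=0x44, sp=0xa9
prologue: push r3 → mem[0xa8]=0x44, sp=0xa8
prologue: push r4 → mem[0xa7]=0x50, sp=0xa7
body[0] add  r4, r2, r6 → r4=0x67
body[1] add  r2, r4, #49 → r2=0x98
body[2] sub  r5, r3, #49 → r5=0x13
body[3] add  r1, r1, #30 → r1=0x62
body[4] sub  r3, r4, #53 → r3=0x32
epilogue: pop r4=0x50, sp=0xa8
epilogue: pop r3=0x44, sp=0xa9
epilogue: pop r1=0x44, sp=0xaa
r5 is caller-saved → body value

REG = 0x13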